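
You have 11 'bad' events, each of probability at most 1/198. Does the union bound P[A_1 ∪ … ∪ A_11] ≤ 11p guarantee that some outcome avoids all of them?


Union bound: P[∪_{i=1}^{11} A_i] ≤ Σ_i P[A_i] ≤ 11·p = 11·(1/198) = 1/18.
Numerically: 1/18 ≈ 0.055556.
Is 1/18 < 1? YES.
Since P[∪ A_i] ≤ 1/18 < 1, the complement has P[∩ A_i^c] ≥ 1 − 1/18 = 17/18 > 0, so some outcome avoids every A_i.

11·p = 1/18 ≈ 0.055556; existence CERTIFIED by the union bound.


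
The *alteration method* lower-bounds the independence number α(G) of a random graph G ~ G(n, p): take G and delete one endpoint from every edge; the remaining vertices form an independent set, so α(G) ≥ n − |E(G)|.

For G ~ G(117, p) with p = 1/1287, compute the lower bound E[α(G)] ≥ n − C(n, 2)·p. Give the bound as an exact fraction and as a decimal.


E[|E(G)|] = C(117, 2)·p = 6786 · (1/1287) = 58/11.
E[α(G)] ≥ n − E[|E(G)|] = 117 − 58/11 = 1229/11.
Numerically: ≈ 111.72727.
(This is only a lower bound; the true E[α(G)] may be larger.)

E[α(G)] ≥ 1229/11 ≈ 111.72727.


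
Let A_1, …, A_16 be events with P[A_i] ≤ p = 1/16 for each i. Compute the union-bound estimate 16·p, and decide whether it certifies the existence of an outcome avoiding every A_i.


Union bound: P[∪_{i=1}^{16} A_i] ≤ Σ_i P[A_i] ≤ 16·p = 16·(1/16) = 1.
Numerically: 1 ≈ 1.000.
Is 1 < 1? NO.
Since the bound 1 is ≥ 1, the union bound is uninformative here; it does NOT by itself certify existence.

16·p = 1 ≈ 1.000; existence NOT certified by the union bound.


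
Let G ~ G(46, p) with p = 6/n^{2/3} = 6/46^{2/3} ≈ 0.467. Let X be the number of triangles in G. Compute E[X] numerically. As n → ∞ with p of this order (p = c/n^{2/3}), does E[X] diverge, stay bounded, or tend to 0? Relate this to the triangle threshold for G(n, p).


Number of potential triangles: C(46, 3) = 15180.
Each occurs with probability p³ ≈ (0.467)³ ≈ 1.02079e-01.
By linearity: E[X] = C(46, 3)·p³ ≈ 15180 · 1.02079e-01 ≈ 1549.565.
Since α = 2/3 < 1, p = c/n^{2/3} ≫ 1/n is above the triangle threshold p ~ 1/n. Asymptotically E[X] ~ (c³/6)·n^{3(1−α)} = (6³/6)·n^{1} → ∞; triangles are abundant w.h.p.

E[X] ≈ 1549.565; in regime p = Θ(1/n^{2/3}) E[X] diverges (above the triangle threshold p ~ 1/n).


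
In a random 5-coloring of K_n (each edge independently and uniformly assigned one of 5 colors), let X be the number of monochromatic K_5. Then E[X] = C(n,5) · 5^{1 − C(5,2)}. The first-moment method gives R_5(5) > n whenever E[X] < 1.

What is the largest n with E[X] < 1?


We need C(n, 5) · 5^{1 − 10} < 1, i.e. C(n, 5) < 5^{10 − 1} = 1953125.
Check values of n near the boundary:
  n = 47: C(47, 5) = 1533939; 1533939 < 1953125? YES
  n = 48: C(48, 5) = 1712304; 1712304 < 1953125? YES
  n = 49: C(49, 5) = 1906884; 1906884 < 1953125? YES
  n = 50: C(50, 5) = 2118760; 2118760 < 1953125? NO
The largest n with C(n, 5) < 1953125 is n = 49 (where E[X] = 1906884/1953125 ≈ 0.9763246). Hence R_5(5) > 49, i.e. R_5(5) ≥ 50.

Largest n = 49; hence R_5(5) > 49.


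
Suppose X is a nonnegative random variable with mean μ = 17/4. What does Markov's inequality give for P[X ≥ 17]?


μ = E[X] = 17/4, a = 17.
Markov: P[X ≥ 17] ≤ μ/a = (17/4)/17 = 1/4.
Numerically: ≈ 0.250.
(Since a = 17 > μ = 4.250, the bound 1/4 is < 1 and informative.)

P[X ≥ 17] ≤ 1/4 ≈ 0.250.


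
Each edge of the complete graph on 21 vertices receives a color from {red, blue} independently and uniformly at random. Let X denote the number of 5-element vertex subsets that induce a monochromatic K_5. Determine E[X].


Let X = Σ_S X_S over the C(21, 5) = 20349 subsets S of size 5, where X_S = 1 if the K_5 on S is monochromatic.
For a fixed S, the K_5 on S has C(5, 2) = 10 edges. P[all 10 edges red] = (1/2)^10, and likewise for blue, so P[monochromatic] = 2·(1/2)^10 = 2^{1 − 10} = 1/512.
By linearity of expectation: E[X] = C(21, 5) · 2^{1 − 10} = 20349 · 1/512 = 20349/512.
Numerically: E[X] ≈ 39.744141.

E[X] = C(21,5)·2^(1−C(5,2)) = 20349/512 ≈ 39.744141.


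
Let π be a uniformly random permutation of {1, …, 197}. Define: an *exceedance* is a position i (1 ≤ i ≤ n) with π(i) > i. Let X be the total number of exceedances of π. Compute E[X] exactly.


Write X = Σ_{i=1}^{197} X_i, where X_i = 1_{π(i) > i}.
For each fixed i, π(i) is uniform over {1, …, 197} (marginal of a uniform permutation), so P[π(i) > i] = (n − i)/n. Summing: Σ_{i=1}^{197} (n − i)/n = (0 + 1 + … + 196)/197 = 197(197 − 1)/(2·197) = (197 − 1)/2.
Hence E[X] = Σ_{i=1}^{197} (197 − i)/197 = 98 ≈ 98.00000.

E[X] = 98 = 98.00000.


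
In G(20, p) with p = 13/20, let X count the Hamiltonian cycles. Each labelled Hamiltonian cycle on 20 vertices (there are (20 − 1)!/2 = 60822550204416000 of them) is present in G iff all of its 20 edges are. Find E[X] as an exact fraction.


K_20 has (20 − 1)!/2 = 60822550204416000 labelled Hamiltonian cycles.
For each such Hamiltonian cycle H, let X_H = 1 if all 20 edges of H are present in G. Then P[X_H = 1] = p^{20} = (13/20)^{20} = 19004963774880799438801/104857600000000000000000000.
Summing the indicators: E[X] = Σ_H E[X_H] = 60822550204416000 · p^{20} = 60822550204416000 · 19004963774880799438801/104857600000000000000000000 = 282209561360057334695429506990221/25600000000000000000.
Numerically: E[X] ≈ 1.102e+13.

E[X] = 60822550204416000 · (13/20)^{20} = 282209561360057334695429506990221/25600000000000000000 ≈ 1.102e+13.


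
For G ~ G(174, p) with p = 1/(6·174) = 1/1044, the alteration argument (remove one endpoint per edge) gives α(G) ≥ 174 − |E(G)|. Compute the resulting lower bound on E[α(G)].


E[|E(G)|] = C(174, 2)·p = 15051 · (1/1044) = 173/12.
E[α(G)] ≥ n − E[|E(G)|] = 174 − 173/12 = 1915/12.
Numerically: ≈ 159.5833.
(This is only a lower bound; the true E[α(G)] may be larger.)

E[α(G)] ≥ 1915/12 ≈ 159.5833.


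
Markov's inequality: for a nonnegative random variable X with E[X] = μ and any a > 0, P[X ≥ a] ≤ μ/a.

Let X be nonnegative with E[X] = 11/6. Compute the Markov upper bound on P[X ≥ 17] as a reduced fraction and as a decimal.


μ = E[X] = 11/6, a = 17.
Markov: P[X ≥ 17] ≤ μ/a = (11/6)/17 = 11/102.
Numerically: ≈ 0.10784.
(Since a = 17 > μ = 1.83333, the bound 11/102 is < 1 and informative.)

P[X ≥ 17] ≤ 11/102 ≈ 0.10784.


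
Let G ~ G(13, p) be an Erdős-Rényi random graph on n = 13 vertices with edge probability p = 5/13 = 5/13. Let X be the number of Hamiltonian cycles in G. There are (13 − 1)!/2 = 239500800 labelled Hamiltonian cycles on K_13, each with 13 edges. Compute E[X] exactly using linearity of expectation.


K_13 has (13 − 1)!/2 = 239500800 labelled Hamiltonian cycles.
For each such Hamiltonian cycle H, let X_H = 1 if all 13 edges of H are present in G. Then P[X_H = 1] = p^{13} = (5/13)^{13} = 1220703125/302875106592253.
Summing the indicators: E[X] = Σ_H E[X_H] = 239500800 · p^{13} = 239500800 · 1220703125/302875106592253 = 292359375000000000/302875106592253.
Numerically: E[X] ≈ 965.

E[X] = 239500800 · (5/13)^{13} = 292359375000000000/302875106592253 ≈ 965.


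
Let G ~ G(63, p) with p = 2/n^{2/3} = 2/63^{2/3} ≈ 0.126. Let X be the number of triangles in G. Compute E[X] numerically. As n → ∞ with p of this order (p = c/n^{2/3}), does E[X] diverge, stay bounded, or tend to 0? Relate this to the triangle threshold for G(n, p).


Number of potential triangles: C(63, 3) = 39711.
Each occurs with probability p³ ≈ (0.126)³ ≈ 2.01562e-03.
By linearity: E[X] = C(63, 3)·p³ ≈ 39711 · 2.01562e-03 ≈ 80.042.
Since α = 2/3 < 1, p = c/n^{2/3} ≫ 1/n is above the triangle threshold p ~ 1/n. Asymptotically E[X] ~ (c³/6)·n^{3(1−α)} = (2³/6)·n^{1} → ∞; triangles are abundant w.h.p.

E[X] ≈ 80.042; in regime p = Θ(1/n^{2/3}) E[X] diverges (above the triangle threshold p ~ 1/n).


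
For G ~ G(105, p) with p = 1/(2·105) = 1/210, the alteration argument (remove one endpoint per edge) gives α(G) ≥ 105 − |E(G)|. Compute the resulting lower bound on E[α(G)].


E[|E(G)|] = C(105, 2)·p = 5460 · (1/210) = 26.
E[α(G)] ≥ n − E[|E(G)|] = 105 − 26 = 79.
Numerically: ≈ 79.00000.
(This is only a lower bound; the true E[α(G)] may be larger.)

E[α(G)] ≥ 79 ≈ 79.00000.


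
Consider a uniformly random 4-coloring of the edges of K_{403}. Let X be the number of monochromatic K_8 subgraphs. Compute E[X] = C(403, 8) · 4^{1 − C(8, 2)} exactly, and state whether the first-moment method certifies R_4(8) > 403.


E[X] = C(403, 8) · 4^{1 − 28} = 16090020602228430 · 4^{−27} = 16090020602228430/18014398509481984.
As a reduced fraction: E[X] = 8045010301114215/9007199254740992 ≈ 0.8931756.
Is E[X] < 1? YES.
Since E[X] < 1, there exists a 4-coloring of K_{403} with no monochromatic K_8; hence R_4(8) > 403.

E[X] = 8045010301114215/9007199254740992 ≈ 0.8931756; E[X] < 1, so R_4(8) > 403.


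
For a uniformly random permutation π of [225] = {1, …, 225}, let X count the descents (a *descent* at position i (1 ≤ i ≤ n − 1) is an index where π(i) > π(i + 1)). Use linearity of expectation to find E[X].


Write X = Σ X_I over i = 1, …, 224, with X_I the indicator of one descent.
There are 224 indicators.
For each fixed i, the pair (π(i), π(i+1)) is a uniformly random ordered pair of distinct values from {1, …, 225}; by symmetry P[π(i) > π(i+1)] = 1/2.
By linearity: E[X] = 224 · (1/2) = (225 − 1) · (1/2) = 112 ≈ 112.000.

E[X] = 112 = 112.000.


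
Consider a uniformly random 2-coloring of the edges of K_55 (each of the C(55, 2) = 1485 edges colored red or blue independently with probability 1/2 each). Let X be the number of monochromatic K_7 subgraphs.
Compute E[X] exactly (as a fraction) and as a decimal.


Let X = Σ_S X_S over the C(55, 7) = 202927725 subsets S of size 7, where X_S = 1 if the K_7 on S is monochromatic.
For a fixed S, the K_7 on S has C(7, 2) = 21 edges. P[all 21 edges red] = (1/2)^21, and likewise for blue, so P[monochromatic] = 2·(1/2)^21 = 2^{1 − 21} = 1/1048576.
Summing: E[X] = C(55, 7) · 2^{1 − 21} = 202927725 · 1/1048576 = 202927725/1048576.
Numerically: E[X] ≈ 193.52696.

E[X] = C(55,7)·2^(1−C(7,2)) = 202927725/1048576 ≈ 193.52696.


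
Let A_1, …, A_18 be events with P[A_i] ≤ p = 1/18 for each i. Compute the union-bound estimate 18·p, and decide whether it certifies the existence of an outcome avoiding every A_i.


Union bound: P[∪_{i=1}^{18} A_i] ≤ Σ_i P[A_i] ≤ 18·p = 18·(1/18) = 1.
Numerically: 1 ≈ 1.00000.
Is 1 < 1? NO.
Since the bound 1 is ≥ 1, the union bound is uninformative here; it does NOT by itself certify existence.

18·p = 1 ≈ 1.00000; existence NOT certified by the union bound.


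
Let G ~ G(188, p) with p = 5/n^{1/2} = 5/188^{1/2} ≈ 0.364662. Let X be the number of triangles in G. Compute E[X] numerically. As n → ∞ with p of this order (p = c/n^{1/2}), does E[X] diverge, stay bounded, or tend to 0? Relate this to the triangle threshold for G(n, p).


Number of potential triangles: C(188, 3) = 1089836.
Each occurs with probability p³ ≈ (0.364662)³ ≈ 4.84923509e-02.
By linearity: E[X] = C(188, 3)·p³ ≈ 1089836 · 4.84923509e-02 ≈ 52848.709732.
Since α = 1/2 < 1, p = c/n^{1/2} ≫ 1/n is above the triangle threshold p ~ 1/n. Asymptotically E[X] ~ (c³/6)·n^{3(1−α)} = (5³/6)·n^{1.5} → ∞; triangles are abundant w.h.p.

E[X] ≈ 52848.709732; in regime p = Θ(1/n^{1/2}) E[X] diverges (above the triangle threshold p ~ 1/n).


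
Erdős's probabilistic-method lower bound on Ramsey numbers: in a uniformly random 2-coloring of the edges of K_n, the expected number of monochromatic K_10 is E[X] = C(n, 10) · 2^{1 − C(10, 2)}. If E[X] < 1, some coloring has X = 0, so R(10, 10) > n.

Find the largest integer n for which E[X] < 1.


We need C(n, 10) · 2^{1 − 45} < 1, i.e. C(n, 10) < 2^{45 − 1} = 17592186044416.
Check values of n near the boundary:
  n = 95: C(95, 10) = 10104934117421; 10104934117421 < 17592186044416? YES
  n = 96: C(96, 10) = 11279926456656; 11279926456656 < 17592186044416? YES
  n = 97: C(97, 10) = 12576469727536; 12576469727536 < 17592186044416? YES
  n = 98: C(98, 10) = 14005614014756; 14005614014756 < 17592186044416? YES
  n = 99: C(99, 10) = 15579278510796; 15579278510796 < 17592186044416? YES
  n = 100: C(100, 10) = 17310309456440; 17310309456440 < 17592186044416? YES
  n = 101: C(101, 10) = 19212541264840; 19212541264840 < 17592186044416? NO
  n = 102: C(102, 10) = 21300860967540; 21300860967540 < 17592186044416? NO
  n = 103: C(103, 10) = 23591276125340; 23591276125340 < 17592186044416? NO
The largest n with C(n, 10) < 17592186044416 is n = 100 (where E[X] = 2163788682055/2199023255552 ≈ 0.984). Hence R(10, 10) > 100, i.e. R(10, 10) ≥ 101.

Largest n = 100; hence R(10, 10) > 100.


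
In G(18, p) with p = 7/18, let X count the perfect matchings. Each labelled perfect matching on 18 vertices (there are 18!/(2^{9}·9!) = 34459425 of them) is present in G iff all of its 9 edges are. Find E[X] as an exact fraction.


K_18 has 18!/(2^{9}·9!) = 34459425 labelled perfect matchings.
For each such perfect matching H, let X_H = 1 if all 9 edges of H are present in G. Then P[X_H = 1] = p^{9} = (7/18)^{9} = 40353607/198359290368.
Summing the indicators: E[X] = Σ_H E[X_H] = 34459425 · p^{9} = 34459425 · 40353607/198359290368 = 17167433257975/2448880128.
Numerically: E[X] ≈ 7010.32.

E[X] = 34459425 · (7/18)^{9} = 17167433257975/2448880128 ≈ 7010.32.


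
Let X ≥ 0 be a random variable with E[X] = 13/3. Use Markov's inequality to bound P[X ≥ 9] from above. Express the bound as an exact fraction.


μ = E[X] = 13/3, a = 9.
Markov: P[X ≥ 9] ≤ μ/a = (13/3)/9 = 13/27.
Numerically: ≈ 0.481.
(Since a = 9 > μ = 4.333, the bound 13/27 is < 1 and informative.)

P[X ≥ 9] ≤ 13/27 ≈ 0.481.


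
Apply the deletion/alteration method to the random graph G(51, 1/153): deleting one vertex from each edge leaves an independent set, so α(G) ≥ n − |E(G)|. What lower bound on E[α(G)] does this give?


E[|E(G)|] = C(51, 2)·p = 1275 · (1/153) = 25/3.
E[α(G)] ≥ n − E[|E(G)|] = 51 − 25/3 = 128/3.
Numerically: ≈ 42.66667.
(This is only a lower bound; the true E[α(G)] may be larger.)

E[α(G)] ≥ 128/3 ≈ 42.66667.


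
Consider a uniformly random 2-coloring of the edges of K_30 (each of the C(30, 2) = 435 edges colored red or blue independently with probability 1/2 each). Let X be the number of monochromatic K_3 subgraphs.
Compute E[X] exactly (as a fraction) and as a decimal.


Let X = Σ_S X_S over the C(30, 3) = 4060 subsets S of size 3, where X_S = 1 if the K_3 on S is monochromatic.
For a fixed S, the K_3 on S has C(3, 2) = 3 edges. P[all 3 edges red] = (1/2)^3, and likewise for blue, so P[monochromatic] = 2·(1/2)^3 = 2^{1 − 3} = 1/4.
By linearity of expectation: E[X] = C(30, 3) · 2^{1 − 3} = 4060 · 1/4 = 1015.
Numerically: E[X] ≈ 1015.0000.

E[X] = C(30,3)·2^(1−C(3,2)) = 1015 ≈ 1015.0000.


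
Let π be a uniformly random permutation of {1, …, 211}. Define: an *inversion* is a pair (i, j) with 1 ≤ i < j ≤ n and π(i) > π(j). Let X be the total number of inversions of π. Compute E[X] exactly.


Write X = Σ X_I over the C(211, 2) = 22155 pairs i < j, with X_I the indicator of one inversion.
There are 22155 indicators.
For each fixed pair i < j, the values π(i) and π(j) are two distinct elements of {1, …, 211} in uniformly random order; by symmetry P[π(i) > π(j)] = 1/2.
By linearity: E[X] = 22155 · (1/2) = C(211, 2) · (1/2) = 22155/2 = 22155/2 ≈ 11077.5000.

E[X] = 22155/2 = 11077.5000.


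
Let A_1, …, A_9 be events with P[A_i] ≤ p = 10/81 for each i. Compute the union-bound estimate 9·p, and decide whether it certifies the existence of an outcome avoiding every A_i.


Union bound: P[∪_{i=1}^{9} A_i] ≤ Σ_i P[A_i] ≤ 9·p = 9·(10/81) = 10/9.
Numerically: 10/9 ≈ 1.111111.
Is 10/9 < 1? NO.
Since the bound 10/9 is ≥ 1, the union bound is uninformative here; it does NOT by itself certify existence.

9·p = 10/9 ≈ 1.111111; existence NOT certified by the union bound.


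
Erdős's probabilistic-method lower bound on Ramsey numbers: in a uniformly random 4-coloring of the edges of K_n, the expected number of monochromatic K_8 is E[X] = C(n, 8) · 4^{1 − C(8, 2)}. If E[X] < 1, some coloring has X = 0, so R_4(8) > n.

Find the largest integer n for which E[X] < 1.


We need C(n, 8) · 4^{1 − 28} < 1, i.e. C(n, 8) < 4^{28 − 1} = 18014398509481984.
Check values of n near the boundary:
  n = 407: C(407, 8) = 17424959239309050; 17424959239309050 < 18014398509481984? YES
  n = 408: C(408, 8) = 17773458424095231; 17773458424095231 < 18014398509481984? YES
  n = 409: C(409, 8) = 18128041135797879; 18128041135797879 < 18014398509481984? NO
  n = 410: C(410, 8) = 18488798173326195; 18488798173326195 < 18014398509481984? NO
  n = 411: C(411, 8) = 18855821462126715; 18855821462126715 < 18014398509481984? NO
The largest n with C(n, 8) < 18014398509481984 is n = 408 (where E[X] = 17773458424095231/18014398509481984 ≈ 0.9866251). Hence R_4(8) > 408, i.e. R_4(8) ≥ 409.

Largest n = 408; hence R_4(8) > 408.


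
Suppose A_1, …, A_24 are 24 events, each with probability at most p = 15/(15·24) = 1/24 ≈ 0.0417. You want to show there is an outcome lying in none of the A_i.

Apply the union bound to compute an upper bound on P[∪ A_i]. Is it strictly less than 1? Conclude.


Union bound: P[∪_{i=1}^{24} A_i] ≤ Σ_i P[A_i] ≤ 24·p = 24·(1/24) = 1.
Numerically: 1 ≈ 1.0000.
Is 1 < 1? NO.
Since the bound 1 is ≥ 1, the union bound is uninformative here; it does NOT by itself certify existence.

24·p = 1 ≈ 1.0000; existence NOT certified by the union bound.


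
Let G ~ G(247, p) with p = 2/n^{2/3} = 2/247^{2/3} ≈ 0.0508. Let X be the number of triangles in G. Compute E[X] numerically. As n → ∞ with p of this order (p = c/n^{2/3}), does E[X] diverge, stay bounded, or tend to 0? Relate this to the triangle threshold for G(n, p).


Number of potential triangles: C(247, 3) = 2481115.
Each occurs with probability p³ ≈ (0.0508)³ ≈ 1.31128e-04.
By linearity: E[X] = C(247, 3)·p³ ≈ 2481115 · 1.31128e-04 ≈ 325.344.
Since α = 2/3 < 1, p = c/n^{2/3} ≫ 1/n is above the triangle threshold p ~ 1/n. Asymptotically E[X] ~ (c³/6)·n^{3(1−α)} = (2³/6)·n^{1} → ∞; triangles are abundant w.h.p.

E[X] ≈ 325.344; in regime p = Θ(1/n^{2/3}) E[X] diverges (above the triangle threshold p ~ 1/n).


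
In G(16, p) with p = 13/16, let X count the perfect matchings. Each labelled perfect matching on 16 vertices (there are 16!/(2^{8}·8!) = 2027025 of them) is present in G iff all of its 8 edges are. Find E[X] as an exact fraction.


K_16 has 16!/(2^{8}·8!) = 2027025 labelled perfect matchings.
For each such perfect matching H, let X_H = 1 if all 8 edges of H are present in G. Then P[X_H = 1] = p^{8} = (13/16)^{8} = 815730721/4294967296.
By linearity: E[X] = Σ_H E[X_H] = 2027025 · p^{8} = 2027025 · 815730721/4294967296 = 1653506564735025/4294967296.
Numerically: E[X] ≈ 384987.

E[X] = 2027025 · (13/16)^{8} = 1653506564735025/4294967296 ≈ 384987.


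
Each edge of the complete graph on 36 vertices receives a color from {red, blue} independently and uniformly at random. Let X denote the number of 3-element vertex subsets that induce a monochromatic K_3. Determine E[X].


Let X = Σ_S X_S over the C(36, 3) = 7140 subsets S of size 3, where X_S = 1 if the K_3 on S is monochromatic.
For a fixed S, the K_3 on S has C(3, 2) = 3 edges. P[all 3 edges red] = (1/2)^3, and likewise for blue, so P[monochromatic] = 2·(1/2)^3 = 2^{1 − 3} = 1/4.
By linearity of expectation: E[X] = C(36, 3) · 2^{1 − 3} = 7140 · 1/4 = 1785.
Numerically: E[X] ≈ 1785.00000.

E[X] = C(36,3)·2^(1−C(3,2)) = 1785 ≈ 1785.00000.


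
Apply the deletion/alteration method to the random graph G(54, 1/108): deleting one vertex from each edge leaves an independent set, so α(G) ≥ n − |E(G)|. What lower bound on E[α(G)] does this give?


E[|E(G)|] = C(54, 2)·p = 1431 · (1/108) = 53/4.
E[α(G)] ≥ n − E[|E(G)|] = 54 − 53/4 = 163/4.
Numerically: ≈ 40.750000.
(This is only a lower bound; the true E[α(G)] may be larger.)

E[α(G)] ≥ 163/4 ≈ 40.750000.


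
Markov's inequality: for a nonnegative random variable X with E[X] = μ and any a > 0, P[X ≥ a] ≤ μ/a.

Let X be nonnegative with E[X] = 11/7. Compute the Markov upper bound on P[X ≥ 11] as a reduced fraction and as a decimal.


μ = E[X] = 11/7, a = 11.
Markov: P[X ≥ 11] ≤ μ/a = (11/7)/11 = 1/7.
Numerically: ≈ 0.143.
(Since a = 11 > μ = 1.571, the bound 1/7 is < 1 and informative.)

P[X ≥ 11] ≤ 1/7 ≈ 0.143.


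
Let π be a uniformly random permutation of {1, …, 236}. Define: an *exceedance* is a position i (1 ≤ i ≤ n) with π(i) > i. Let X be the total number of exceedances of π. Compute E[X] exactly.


Write X = Σ_{i=1}^{236} X_i, where X_i = 1_{π(i) > i}.
For each fixed i, π(i) is uniform over {1, …, 236} (marginal of a uniform permutation), so P[π(i) > i] = (n − i)/n. Summing: Σ_{i=1}^{236} (n − i)/n = (0 + 1 + … + 235)/236 = 236(236 − 1)/(2·236) = (236 − 1)/2.
Hence E[X] = Σ_{i=1}^{236} (236 − i)/236 = 235/2 ≈ 117.5000.

E[X] = 235/2 = 117.5000.


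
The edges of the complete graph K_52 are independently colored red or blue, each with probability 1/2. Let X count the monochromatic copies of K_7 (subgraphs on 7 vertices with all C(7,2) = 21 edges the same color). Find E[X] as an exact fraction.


Let X = Σ_S X_S over the C(52, 7) = 133784560 subsets S of size 7, where X_S = 1 if the K_7 on S is monochromatic.
For a fixed S, the K_7 on S has C(7, 2) = 21 edges. P[all 21 edges red] = (1/2)^21, and likewise for blue, so P[monochromatic] = 2·(1/2)^21 = 2^{1 − 21} = 1/1048576.
By linearity of expectation: E[X] = C(52, 7) · 2^{1 − 21} = 133784560 · 1/1048576 = 8361535/65536.
Numerically: E[X] ≈ 127.58690.

E[X] = C(52,7)·2^(1−C(7,2)) = 8361535/65536 ≈ 127.58690.


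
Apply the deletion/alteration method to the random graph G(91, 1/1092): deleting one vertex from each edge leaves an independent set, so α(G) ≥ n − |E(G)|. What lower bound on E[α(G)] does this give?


E[|E(G)|] = C(91, 2)·p = 4095 · (1/1092) = 15/4.
E[α(G)] ≥ n − E[|E(G)|] = 91 − 15/4 = 349/4.
Numerically: ≈ 87.250000.
(This is only a lower bound; the true E[α(G)] may be larger.)

E[α(G)] ≥ 349/4 ≈ 87.250000.


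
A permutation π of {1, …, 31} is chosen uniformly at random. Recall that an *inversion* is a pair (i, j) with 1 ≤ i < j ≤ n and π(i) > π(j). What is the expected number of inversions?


Write X = Σ X_I over the C(31, 2) = 465 pairs i < j, with X_I the indicator of one inversion.
There are 465 indicators.
For each fixed pair i < j, the values π(i) and π(j) are two distinct elements of {1, …, 31} in uniformly random order; by symmetry P[π(i) > π(j)] = 1/2.
By linearity: E[X] = 465 · (1/2) = C(31, 2) · (1/2) = 465/2 = 465/2 ≈ 232.500000.

E[X] = 465/2 = 232.500000.


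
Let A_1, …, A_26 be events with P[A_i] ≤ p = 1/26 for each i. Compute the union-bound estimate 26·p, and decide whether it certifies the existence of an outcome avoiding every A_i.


Union bound: P[∪_{i=1}^{26} A_i] ≤ Σ_i P[A_i] ≤ 26·p = 26·(1/26) = 1.
Numerically: 1 ≈ 1.000000.
Is 1 < 1? NO.
Since the bound 1 is ≥ 1, the union bound is uninformative here; it does NOT by itself certify existence.

26·p = 1 ≈ 1.000000; existence NOT certified by the union bound.


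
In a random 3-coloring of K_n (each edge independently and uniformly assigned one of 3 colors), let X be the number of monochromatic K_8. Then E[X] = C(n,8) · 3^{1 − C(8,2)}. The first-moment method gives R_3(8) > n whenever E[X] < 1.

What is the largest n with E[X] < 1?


We need C(n, 8) · 3^{1 − 28} < 1, i.e. C(n, 8) < 3^{28 − 1} = 7625597484987.
Check values of n near the boundary:
  n = 152: C(152, 8) = 5859727868575; 5859727868575 < 7625597484987? YES
  n = 153: C(153, 8) = 6183023199255; 6183023199255 < 7625597484987? YES
  n = 154: C(154, 8) = 6521818990995; 6521818990995 < 7625597484987? YES
  n = 155: C(155, 8) = 6876747915675; 6876747915675 < 7625597484987? YES
  n = 156: C(156, 8) = 7248464019225; 7248464019225 < 7625597484987? YES
  n = 157: C(157, 8) = 7637643295425; 7637643295425 < 7625597484987? NO
  n = 158: C(158, 8) = 8044984271181; 8044984271181 < 7625597484987? NO
The largest n with C(n, 8) < 7625597484987 is n = 156 (where E[X] = 805384891025/847288609443 ≈ 0.9505). Hence R_3(8) > 156, i.e. R_3(8) ≥ 157.

Largest n = 156; hence R_3(8) > 156.


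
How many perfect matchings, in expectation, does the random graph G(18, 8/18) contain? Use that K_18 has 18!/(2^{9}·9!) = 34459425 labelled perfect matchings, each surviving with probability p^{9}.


K_18 has 18!/(2^{9}·9!) = 34459425 labelled perfect matchings.
For each such perfect matching H, let X_H = 1 if all 9 edges of H are present in G. Then P[X_H = 1] = p^{9} = (4/9)^{9} = 262144/387420489.
By linearity: E[X] = Σ_H E[X_H] = 34459425 · p^{9} = 34459425 · 262144/387420489 = 111522611200/4782969.
Numerically: E[X] ≈ 2.33e+04.

E[X] = 34459425 · (4/9)^{9} = 111522611200/4782969 ≈ 2.33e+04.


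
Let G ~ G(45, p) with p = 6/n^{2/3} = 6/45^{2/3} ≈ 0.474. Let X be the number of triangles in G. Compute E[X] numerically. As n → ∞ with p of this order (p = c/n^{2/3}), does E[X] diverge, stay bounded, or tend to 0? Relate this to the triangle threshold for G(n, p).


Number of potential triangles: C(45, 3) = 14190.
Each occurs with probability p³ ≈ (0.474)³ ≈ 1.06667e-01.
By linearity: E[X] = C(45, 3)·p³ ≈ 14190 · 1.06667e-01 ≈ 1513.600.
Since α = 2/3 < 1, p = c/n^{2/3} ≫ 1/n is above the triangle threshold p ~ 1/n. Asymptotically E[X] ~ (c³/6)·n^{3(1−α)} = (6³/6)·n^{1} → ∞; triangles are abundant w.h.p.

E[X] ≈ 1513.600; in regime p = Θ(1/n^{2/3}) E[X] diverges (above the triangle threshold p ~ 1/n).


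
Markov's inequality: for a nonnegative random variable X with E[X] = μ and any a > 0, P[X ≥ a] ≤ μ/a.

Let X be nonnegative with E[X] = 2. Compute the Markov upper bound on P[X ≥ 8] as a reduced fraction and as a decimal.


μ = E[X] = 2, a = 8.
Markov: P[X ≥ 8] ≤ μ/a = (2)/8 = 1/4.
Numerically: ≈ 0.250.
(Since a = 8 > μ = 2.000, the bound 1/4 is < 1 and informative.)

P[X ≥ 8] ≤ 1/4 ≈ 0.250.


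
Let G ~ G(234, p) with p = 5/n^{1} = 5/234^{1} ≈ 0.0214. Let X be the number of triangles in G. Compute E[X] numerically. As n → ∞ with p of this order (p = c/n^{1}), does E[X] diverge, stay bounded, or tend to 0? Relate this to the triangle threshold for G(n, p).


Number of potential triangles: C(234, 3) = 2108184.
Each occurs with probability p³ ≈ (0.0214)³ ≈ 9.75579e-06.
By linearity: E[X] = C(234, 3)·p³ ≈ 2108184 · 9.75579e-06 ≈ 20.567.
Here α = 1, so p = 5/n is exactly at the triangle threshold p ~ 1/n. Asymptotically E[X] → c³/6 = 5³/6 = 125/6 ≈ 20.833, a bounded constant. In this regime the triangle count is asymptotically Poisson(c³/6).

E[X] ≈ 20.567; in regime p = Θ(1/n^{1}) E[X] stays bounded (at the triangle threshold p ~ 1/n).


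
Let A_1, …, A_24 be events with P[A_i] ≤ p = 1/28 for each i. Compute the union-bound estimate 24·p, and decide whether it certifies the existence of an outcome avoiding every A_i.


Union bound: P[∪_{i=1}^{24} A_i] ≤ Σ_i P[A_i] ≤ 24·p = 24·(1/28) = 6/7.
Numerically: 6/7 ≈ 0.8571.
Is 6/7 < 1? YES.
Since P[∪ A_i] ≤ 6/7 < 1, the complement has P[∩ A_i^c] ≥ 1 − 6/7 = 1/7 > 0, so some outcome avoids every A_i.

24·p = 6/7 ≈ 0.8571; existence CERTIFIED by the union bound.


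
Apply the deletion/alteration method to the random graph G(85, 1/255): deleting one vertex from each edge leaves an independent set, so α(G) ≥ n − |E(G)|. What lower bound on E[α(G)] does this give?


E[|E(G)|] = C(85, 2)·p = 3570 · (1/255) = 14.
E[α(G)] ≥ n − E[|E(G)|] = 85 − 14 = 71.
Numerically: ≈ 71.0000.
(This is only a lower bound; the true E[α(G)] may be larger.)

E[α(G)] ≥ 71 ≈ 71.0000.


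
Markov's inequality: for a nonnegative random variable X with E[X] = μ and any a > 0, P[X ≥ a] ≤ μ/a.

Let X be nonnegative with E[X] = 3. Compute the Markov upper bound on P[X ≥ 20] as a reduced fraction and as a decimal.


μ = E[X] = 3, a = 20.
Markov: P[X ≥ 20] ≤ μ/a = (3)/20 = 3/20.
Numerically: ≈ 0.150000.
(Since a = 20 > μ = 3.000000, the bound 3/20 is < 1 and informative.)

P[X ≥ 20] ≤ 3/20 ≈ 0.150000.


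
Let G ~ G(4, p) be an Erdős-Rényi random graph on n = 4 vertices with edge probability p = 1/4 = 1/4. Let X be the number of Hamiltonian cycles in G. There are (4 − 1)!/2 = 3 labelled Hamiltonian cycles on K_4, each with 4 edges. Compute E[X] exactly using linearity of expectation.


K_4 has (4 − 1)!/2 = 3 labelled Hamiltonian cycles.
For each such Hamiltonian cycle H, let X_H = 1 if all 4 edges of H are present in G. Then P[X_H = 1] = p^{4} = (1/4)^{4} = 1/256.
By linearity: E[X] = Σ_H E[X_H] = 3 · p^{4} = 3 · 1/256 = 3/256.
Numerically: E[X] ≈ 0.0117.

E[X] = 3 · (1/4)^{4} = 3/256 ≈ 0.0117.


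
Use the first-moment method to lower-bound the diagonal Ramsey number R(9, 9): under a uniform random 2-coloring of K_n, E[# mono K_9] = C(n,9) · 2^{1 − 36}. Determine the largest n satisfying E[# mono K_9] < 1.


We need C(n, 9) · 2^{1 − 36} < 1, i.e. C(n, 9) < 2^{36 − 1} = 34359738368.
Check values of n near the boundary:
  n = 60: C(60, 9) = 14783142660; 14783142660 < 34359738368? YES
  n = 61: C(61, 9) = 17341763505; 17341763505 < 34359738368? YES
  n = 62: C(62, 9) = 20286591270; 20286591270 < 34359738368? YES
  n = 63: C(63, 9) = 23667689815; 23667689815 < 34359738368? YES
  n = 64: C(64, 9) = 27540584512; 27540584512 < 34359738368? YES
  n = 65: C(65, 9) = 31966749880; 31966749880 < 34359738368? YES
  n = 66: C(66, 9) = 37014131440; 37014131440 < 34359738368? NO
  n = 67: C(67, 9) = 42757703560; 42757703560 < 34359738368? NO
  n = 68: C(68, 9) = 49280065120; 49280065120 < 34359738368? NO
The largest n with C(n, 9) < 34359738368 is n = 65 (where E[X] = 3995843735/4294967296 ≈ 0.9304). Hence R(9, 9) > 65, i.e. R(9, 9) ≥ 66.

Largest n = 65; hence R(9, 9) > 65.


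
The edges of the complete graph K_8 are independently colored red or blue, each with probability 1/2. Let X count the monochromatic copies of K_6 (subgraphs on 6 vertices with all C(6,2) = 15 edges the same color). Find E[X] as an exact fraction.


Let X = Σ_S X_S over the C(8, 6) = 28 subsets S of size 6, where X_S = 1 if the K_6 on S is monochromatic.
For a fixed S, the K_6 on S has C(6, 2) = 15 edges. P[all 15 edges red] = (1/2)^15, and likewise for blue, so P[monochromatic] = 2·(1/2)^15 = 2^{1 − 15} = 1/16384.
By linearity: E[X] = C(8, 6) · 2^{1 − 15} = 28 · 1/16384 = 7/4096.
Numerically: E[X] ≈ 0.0017.

E[X] = C(8,6)·2^(1−C(6,2)) = 7/4096 ≈ 0.0017.


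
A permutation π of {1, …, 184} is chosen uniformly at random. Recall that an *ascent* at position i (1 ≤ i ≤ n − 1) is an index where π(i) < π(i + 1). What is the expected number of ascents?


Write X = Σ X_I over i = 1, …, 183, with X_I the indicator of one ascent.
There are 183 indicators.
For each fixed i, the pair (π(i), π(i+1)) is a uniformly random ordered pair of distinct values from {1, …, 184}; by symmetry P[π(i) < π(i+1)] = 1/2.
By linearity: E[X] = 183 · (1/2) = (184 − 1) · (1/2) = 183/2 ≈ 91.50000.

E[X] = 183/2 = 91.50000.


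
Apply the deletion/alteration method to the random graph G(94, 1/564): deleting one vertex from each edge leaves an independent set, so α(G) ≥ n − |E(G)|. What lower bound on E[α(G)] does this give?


E[|E(G)|] = C(94, 2)·p = 4371 · (1/564) = 31/4.
E[α(G)] ≥ n − E[|E(G)|] = 94 − 31/4 = 345/4.
Numerically: ≈ 86.25000.
(This is only a lower bound; the true E[α(G)] may be larger.)

E[α(G)] ≥ 345/4 ≈ 86.25000.


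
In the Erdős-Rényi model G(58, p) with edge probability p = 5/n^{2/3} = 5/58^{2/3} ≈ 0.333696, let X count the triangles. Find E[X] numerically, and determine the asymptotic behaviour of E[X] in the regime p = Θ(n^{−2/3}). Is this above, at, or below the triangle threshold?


Number of potential triangles: C(58, 3) = 30856.
Each occurs with probability p³ ≈ (0.333696)³ ≈ 3.71581451e-02.
By linearity: E[X] = C(58, 3)·p³ ≈ 30856 · 3.71581451e-02 ≈ 1146.551724.
Since α = 2/3 < 1, p = c/n^{2/3} ≫ 1/n is above the triangle threshold p ~ 1/n. Asymptotically E[X] ~ (c³/6)·n^{3(1−α)} = (5³/6)·n^{1} → ∞; triangles are abundant w.h.p.

E[X] ≈ 1146.551724; in regime p = Θ(1/n^{2/3}) E[X] diverges (above the triangle threshold p ~ 1/n).


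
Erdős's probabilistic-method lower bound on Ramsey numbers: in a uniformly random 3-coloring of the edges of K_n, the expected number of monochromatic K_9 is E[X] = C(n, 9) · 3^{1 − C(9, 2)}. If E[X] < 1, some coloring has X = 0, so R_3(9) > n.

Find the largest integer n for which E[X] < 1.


We need C(n, 9) · 3^{1 − 36} < 1, i.e. C(n, 9) < 3^{36 − 1} = 50031545098999707.
Check values of n near the boundary:
  n = 300: C(300, 9) = 48052241692154700; 48052241692154700 < 50031545098999707? YES
  n = 301: C(301, 9) = 49533303936090975; 49533303936090975 < 50031545098999707? YES
  n = 302: C(302, 9) = 51054804739588650; 51054804739588650 < 50031545098999707? NO
  n = 303: C(303, 9) = 52617706925494425; 52617706925494425 < 50031545098999707? NO
The largest n with C(n, 9) < 50031545098999707 is n = 301 (where E[X] = 16511101312030325/16677181699666569 ≈ 0.9900415). Hence R_3(9) > 301, i.e. R_3(9) ≥ 302.

Largest n = 301; hence R_3(9) > 301.


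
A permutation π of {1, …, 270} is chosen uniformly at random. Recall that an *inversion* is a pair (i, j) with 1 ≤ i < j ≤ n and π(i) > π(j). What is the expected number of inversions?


Write X = Σ X_I over the C(270, 2) = 36315 pairs i < j, with X_I the indicator of one inversion.
There are 36315 indicators.
For each fixed pair i < j, the values π(i) and π(j) are two distinct elements of {1, …, 270} in uniformly random order; by symmetry P[π(i) > π(j)] = 1/2.
By linearity: E[X] = 36315 · (1/2) = C(270, 2) · (1/2) = 36315/2 = 36315/2 ≈ 18157.5000.

E[X] = 36315/2 = 18157.5000.


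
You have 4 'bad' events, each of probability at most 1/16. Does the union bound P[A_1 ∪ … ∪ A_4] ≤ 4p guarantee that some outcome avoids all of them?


Union bound: P[∪_{i=1}^{4} A_i] ≤ Σ_i P[A_i] ≤ 4·p = 4·(1/16) = 1/4.
Numerically: 1/4 ≈ 0.25000.
Is 1/4 < 1? YES.
Since P[∪ A_i] ≤ 1/4 < 1, the complement has P[∩ A_i^c] ≥ 1 − 1/4 = 3/4 > 0, so some outcome avoids every A_i.

4·p = 1/4 ≈ 0.25000; existence CERTIFIED by the union bound.


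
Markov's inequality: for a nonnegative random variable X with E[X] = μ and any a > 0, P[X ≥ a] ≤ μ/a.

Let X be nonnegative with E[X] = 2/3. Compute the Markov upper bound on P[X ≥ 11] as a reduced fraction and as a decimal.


μ = E[X] = 2/3, a = 11.
Markov: P[X ≥ 11] ≤ μ/a = (2/3)/11 = 2/33.
Numerically: ≈ 0.06061.
(Since a = 11 > μ = 0.66667, the bound 2/33 is < 1 and informative.)

P[X ≥ 11] ≤ 2/33 ≈ 0.06061.


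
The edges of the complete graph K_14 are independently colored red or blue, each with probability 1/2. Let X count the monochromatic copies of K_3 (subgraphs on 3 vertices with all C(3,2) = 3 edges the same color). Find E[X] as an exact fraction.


Let X = Σ_S X_S over the C(14, 3) = 364 subsets S of size 3, where X_S = 1 if the K_3 on S is monochromatic.
For a fixed S, the K_3 on S has C(3, 2) = 3 edges. P[all 3 edges red] = (1/2)^3, and likewise for blue, so P[monochromatic] = 2·(1/2)^3 = 2^{1 − 3} = 1/4.
By linearity of expectation: E[X] = C(14, 3) · 2^{1 − 3} = 364 · 1/4 = 91.
Numerically: E[X] ≈ 91.00000.

E[X] = C(14,3)·2^(1−C(3,2)) = 91 ≈ 91.00000.


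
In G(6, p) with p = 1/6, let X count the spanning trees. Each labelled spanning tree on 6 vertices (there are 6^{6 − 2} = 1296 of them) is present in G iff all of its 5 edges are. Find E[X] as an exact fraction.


K_6 has 6^{6 − 2} = 1296 labelled spanning trees.
For each such spanning tree H, let X_H = 1 if all 5 edges of H are present in G. Then P[X_H = 1] = p^{5} = (1/6)^{5} = 1/7776.
By linearity: E[X] = Σ_H E[X_H] = 1296 · p^{5} = 1296 · 1/7776 = 1/6.
Numerically: E[X] ≈ 0.166667.

E[X] = 1296 · (1/6)^{5} = 1/6 ≈ 0.166667.


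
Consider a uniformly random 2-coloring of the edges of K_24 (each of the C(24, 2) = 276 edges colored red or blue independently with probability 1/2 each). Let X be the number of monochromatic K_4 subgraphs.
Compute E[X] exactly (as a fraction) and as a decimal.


Let X = Σ_S X_S over the C(24, 4) = 10626 subsets S of size 4, where X_S = 1 if the K_4 on S is monochromatic.
For a fixed S, the K_4 on S has C(4, 2) = 6 edges. P[all 6 edges red] = (1/2)^6, and likewise for blue, so P[monochromatic] = 2·(1/2)^6 = 2^{1 − 6} = 1/32.
By linearity of expectation: E[X] = C(24, 4) · 2^{1 − 6} = 10626 · 1/32 = 5313/16.
Numerically: E[X] ≈ 332.0625.

E[X] = C(24,4)·2^(1−C(4,2)) = 5313/16 ≈ 332.0625.


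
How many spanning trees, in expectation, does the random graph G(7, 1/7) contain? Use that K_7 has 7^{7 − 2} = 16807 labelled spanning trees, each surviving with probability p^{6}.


K_7 has 7^{7 − 2} = 16807 labelled spanning trees.
For each such spanning tree H, let X_H = 1 if all 6 edges of H are present in G. Then P[X_H = 1] = p^{6} = (1/7)^{6} = 1/117649.
By linearity of expectation: E[X] = Σ_H E[X_H] = 16807 · p^{6} = 16807 · 1/117649 = 1/7.
Numerically: E[X] ≈ 0.14286.

E[X] = 16807 · (1/7)^{6} = 1/7 ≈ 0.14286.


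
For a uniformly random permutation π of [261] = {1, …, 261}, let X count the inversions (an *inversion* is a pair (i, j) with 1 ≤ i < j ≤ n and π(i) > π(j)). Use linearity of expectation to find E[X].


Write X = Σ X_I over the C(261, 2) = 33930 pairs i < j, with X_I the indicator of one inversion.
There are 33930 indicators.
For each fixed pair i < j, the values π(i) and π(j) are two distinct elements of {1, …, 261} in uniformly random order; by symmetry P[π(i) > π(j)] = 1/2.
By linearity: E[X] = 33930 · (1/2) = C(261, 2) · (1/2) = 33930/2 = 16965 ≈ 16965.0000.

E[X] = 16965 = 16965.0000.


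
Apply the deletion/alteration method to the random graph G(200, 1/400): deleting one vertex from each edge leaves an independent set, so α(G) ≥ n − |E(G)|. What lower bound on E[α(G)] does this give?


E[|E(G)|] = C(200, 2)·p = 19900 · (1/400) = 199/4.
E[α(G)] ≥ n − E[|E(G)|] = 200 − 199/4 = 601/4.
Numerically: ≈ 150.250.
(This is only a lower bound; the true E[α(G)] may be larger.)

E[α(G)] ≥ 601/4 ≈ 150.250.


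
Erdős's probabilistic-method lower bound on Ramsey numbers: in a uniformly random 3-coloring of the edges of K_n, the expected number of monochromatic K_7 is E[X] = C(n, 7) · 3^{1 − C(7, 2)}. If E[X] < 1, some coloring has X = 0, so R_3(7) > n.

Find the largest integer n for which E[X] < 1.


We need C(n, 7) · 3^{1 − 21} < 1, i.e. C(n, 7) < 3^{21 − 1} = 3486784401.
Check values of n near the boundary:
  n = 78: C(78, 7) = 2641902120; 2641902120 < 3486784401? YES
  n = 79: C(79, 7) = 2898753715; 2898753715 < 3486784401? YES
  n = 80: C(80, 7) = 3176716400; 3176716400 < 3486784401? YES
  n = 81: C(81, 7) = 3477216600; 3477216600 < 3486784401? YES
  n = 82: C(82, 7) = 3801756816; 3801756816 < 3486784401? NO
The largest n with C(n, 7) < 3486784401 is n = 81 (where E[X] = 42928600/43046721 ≈ 0.9972560). Hence R_3(7) > 81, i.e. R_3(7) ≥ 82.

Largest n = 81; hence R_3(7) > 81.


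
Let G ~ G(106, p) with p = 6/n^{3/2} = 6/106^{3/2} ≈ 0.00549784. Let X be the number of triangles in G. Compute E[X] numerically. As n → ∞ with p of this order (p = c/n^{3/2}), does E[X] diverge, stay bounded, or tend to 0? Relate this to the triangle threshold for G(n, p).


Number of potential triangles: C(106, 3) = 192920.
Each occurs with probability p³ ≈ (0.00549784)³ ≈ 1.66179465e-07.
By linearity: E[X] = C(106, 3)·p³ ≈ 192920 · 1.66179465e-07 ≈ 0.032059.
Since α = 3/2 > 1, p = c/n^{3/2} = o(1/n) is below the triangle threshold p ~ 1/n. Asymptotically E[X] ~ (c³/6)·n^{3(1−α)} = (6³/6)·n^{-1.5} → 0, so by Markov's inequality G has no triangles w.h.p.

E[X] ≈ 0.032059; in regime p = Θ(1/n^{3/2}) E[X] tends to 0 (below the triangle threshold p ~ 1/n).
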